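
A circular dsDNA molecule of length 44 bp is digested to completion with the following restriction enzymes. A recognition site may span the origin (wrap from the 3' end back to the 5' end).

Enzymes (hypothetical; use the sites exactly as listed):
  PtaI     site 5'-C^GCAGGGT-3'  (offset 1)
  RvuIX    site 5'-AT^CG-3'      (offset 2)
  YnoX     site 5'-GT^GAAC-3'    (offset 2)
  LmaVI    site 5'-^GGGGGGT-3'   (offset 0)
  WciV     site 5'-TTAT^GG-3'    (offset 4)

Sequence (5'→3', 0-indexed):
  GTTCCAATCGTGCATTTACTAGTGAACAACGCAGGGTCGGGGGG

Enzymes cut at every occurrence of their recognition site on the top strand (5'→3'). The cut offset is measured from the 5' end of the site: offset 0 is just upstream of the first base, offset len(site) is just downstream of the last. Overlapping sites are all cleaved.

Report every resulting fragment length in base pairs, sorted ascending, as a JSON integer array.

Per-enzyme occurrences:
  PtaI CGCAGGGT/1: at [29] ⇒ [30]
  RvuIX ATCG/2: at [6] ⇒ [8]
  YnoX GTGAAC/2: at [21] ⇒ [23]
  LmaVI GGGGGGT/0: at [39] ⇒ [39]
  WciV (TTATGG, off=4): no sites

All cut coordinates (distinct, sorted): [8, 23, 30, 39]

Fragments:
  8→23: 15 bp
  23→30: 7 bp
  30→39: 9 bp
  39→8 (wrap): 44-39+8 = 13 bp

[7,9,13,15]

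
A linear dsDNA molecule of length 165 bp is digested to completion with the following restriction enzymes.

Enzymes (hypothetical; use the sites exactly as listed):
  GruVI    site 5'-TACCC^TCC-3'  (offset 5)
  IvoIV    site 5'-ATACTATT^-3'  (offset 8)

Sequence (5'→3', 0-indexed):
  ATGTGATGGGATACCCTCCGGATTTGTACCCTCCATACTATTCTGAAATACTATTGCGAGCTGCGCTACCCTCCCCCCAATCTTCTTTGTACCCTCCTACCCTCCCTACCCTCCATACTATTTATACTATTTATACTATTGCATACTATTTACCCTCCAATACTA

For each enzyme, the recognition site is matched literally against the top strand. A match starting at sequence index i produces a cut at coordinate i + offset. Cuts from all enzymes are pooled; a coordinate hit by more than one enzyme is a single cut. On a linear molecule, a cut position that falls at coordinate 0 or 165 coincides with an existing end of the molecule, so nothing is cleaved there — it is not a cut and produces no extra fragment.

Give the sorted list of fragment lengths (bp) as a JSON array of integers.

Site scan:
  GruVI TACCCTCC/5: at [11, 26, 66, 89, 97, 106, 150] ⇒ [16, 31, 71, 94, 102, 111, 155]
  IvoIV ATACTATT/8: at [34, 47, 114, 123, 132, 142] ⇒ [42, 55, 122, 131, 140, 150]

All cut coordinates (distinct, sorted): [16, 31, 42, 55, 71, 94, 102, 111, 122, 131, 140, 150, 155]

Fragment lengths:
  [0,16): 16 bp
  [16,31): 15 bp
  [31,42): 11 bp
  [42,55): 13 bp
  [55,71): 16 bp
  [71,94): 23 bp
  [94,102): 8 bp
  [102,111): 9 bp
  [111,122): 11 bp
  [122,131): 9 bp
  [131,140): 9 bp
  [140,150): 10 bp
  [150,155): 5 bp
  [155,165): 10 bp

[5,8,9,9,9,10,10,11,11,13,15,16,16,23]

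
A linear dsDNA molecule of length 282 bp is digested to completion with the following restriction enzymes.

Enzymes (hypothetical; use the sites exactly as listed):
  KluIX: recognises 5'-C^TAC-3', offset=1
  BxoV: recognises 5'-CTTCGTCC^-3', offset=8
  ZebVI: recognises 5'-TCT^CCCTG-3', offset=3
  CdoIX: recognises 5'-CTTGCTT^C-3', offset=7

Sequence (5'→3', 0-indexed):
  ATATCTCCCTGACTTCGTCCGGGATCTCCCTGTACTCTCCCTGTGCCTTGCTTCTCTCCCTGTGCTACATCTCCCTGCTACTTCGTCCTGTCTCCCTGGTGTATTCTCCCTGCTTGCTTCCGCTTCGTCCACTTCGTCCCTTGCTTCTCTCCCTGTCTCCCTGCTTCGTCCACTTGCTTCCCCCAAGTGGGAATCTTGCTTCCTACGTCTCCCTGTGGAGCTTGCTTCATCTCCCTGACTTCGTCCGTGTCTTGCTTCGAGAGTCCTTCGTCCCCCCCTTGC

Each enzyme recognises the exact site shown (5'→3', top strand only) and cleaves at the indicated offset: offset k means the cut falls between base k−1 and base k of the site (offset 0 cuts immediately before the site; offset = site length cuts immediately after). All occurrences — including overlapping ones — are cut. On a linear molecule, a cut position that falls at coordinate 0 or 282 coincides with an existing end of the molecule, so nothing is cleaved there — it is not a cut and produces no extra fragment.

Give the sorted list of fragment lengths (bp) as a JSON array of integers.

[2,4,4,5,5,6,6,7,7,7,7,8,8,8,9,9,10,11,11,11,12,13,14,14,14,15,16,17,22]

Per-enzyme occurrences:
  KluIX CTAC/1: at [64, 77, 202] ⇒ [65, 78, 203]
  BxoV CTTCGTCC/8: at [12, 80, 122, 131, 163, 238, 265] ⇒ [20, 88, 130, 139, 171, 246, 273]
  ZebVI TCTCCCTG/3: at [3, 24, 35, 54, 69, 90, 104, 147, 155, 207, 229] ⇒ [6, 27, 38, 57, 72, 93, 107, 150, 158, 210, 232]
  CdoIX CTTGCTTC/7: at [46, 112, 139, 172, 194, 220, 250] ⇒ [53, 119, 146, 179, 201, 227, 257]

All cut coordinates (distinct, sorted): [6, 20, 27, 38, 53, 57, 65, 72, 78, 88, 93, 107, 119, 130, 139, 146, 150, 158, 171, 179, 201, 203, 210, 227, 232, 246, 257, 273]

Fragment lengths:
  [0,6): 6 bp
  [6,20): 14 bp
  [20,27): 7 bp
  [27,38): 11 bp
  [38,53): 15 bp
  [53,57): 4 bp
  [57,65): 8 bp
  [65,72): 7 bp
  [72,78): 6 bp
  [78,88): 10 bp
  [88,93): 5 bp
  [93,107): 14 bp
  [107,119): 12 bp
  [119,130): 11 bp
  [130,139): 9 bp
  [139,146): 7 bp
  [146,150): 4 bp
  [150,158): 8 bp
  [158,171): 13 bp
  [171,179): 8 bp
  [179,201): 22 bp
  [201,203): 2 bp
  [203,210): 7 bp
  [210,227): 17 bp
  [227,232): 5 bp
  [232,246): 14 bp
  [246,257): 11 bp
  [257,273): 16 bp
  [273,282): 9 bp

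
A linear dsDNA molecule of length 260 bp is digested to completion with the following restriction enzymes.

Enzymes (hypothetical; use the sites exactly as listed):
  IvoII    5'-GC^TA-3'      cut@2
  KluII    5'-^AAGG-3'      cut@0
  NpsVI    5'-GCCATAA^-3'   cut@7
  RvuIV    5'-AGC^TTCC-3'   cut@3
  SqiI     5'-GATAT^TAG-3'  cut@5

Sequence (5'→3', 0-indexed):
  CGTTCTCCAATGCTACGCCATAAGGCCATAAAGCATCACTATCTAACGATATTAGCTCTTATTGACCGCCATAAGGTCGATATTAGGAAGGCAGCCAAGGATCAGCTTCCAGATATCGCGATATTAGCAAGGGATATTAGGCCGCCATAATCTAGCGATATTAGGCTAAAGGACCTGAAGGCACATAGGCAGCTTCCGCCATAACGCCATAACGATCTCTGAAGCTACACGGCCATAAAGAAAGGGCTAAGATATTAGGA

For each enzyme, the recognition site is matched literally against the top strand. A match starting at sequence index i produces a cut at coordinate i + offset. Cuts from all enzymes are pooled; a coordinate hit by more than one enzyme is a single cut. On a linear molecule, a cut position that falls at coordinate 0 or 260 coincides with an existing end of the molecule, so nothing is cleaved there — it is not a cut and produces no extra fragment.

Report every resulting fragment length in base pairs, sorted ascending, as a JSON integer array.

Site scan:
  IvoII (GCTA, off=2): starts [11, 164, 223, 245] → cuts [13, 166, 225, 247]
  KluII (AAGG, off=0): starts [21, 72, 87, 96, 128, 168, 177, 241] → cuts [21, 72, 87, 96, 128, 168, 177, 241]
  NpsVI (GCCATAA, off=7): starts [16, 24, 67, 143, 197, 205, 231] → cuts [23, 31, 74, 150, 204, 212, 238]
  RvuIV (AGCTTCC, off=3): starts [103, 190] → cuts [106, 193]
  SqiI (GATATTAG, off=5): starts [47, 78, 119, 132, 156, 250] → cuts [52, 83, 124, 137, 161, 255]

Pooled cuts: [13, 21, 23, 31, 52, 72, 74, 83, 87, 96, 106, 124, 128, 137, 150, 161, 166, 168, 177, 193, 204, 212, 225, 238, 241, 247, 255]

Fragment lengths:
  [0,13): 13 bp
  [13,21): 8 bp
  [21,23): 2 bp
  [23,31): 8 bp
  [31,52): 21 bp
  [52,72): 20 bp
  [72,74): 2 bp
  [74,83): 9 bp
  [83,87): 4 bp
  [87,96): 9 bp
  [96,106): 10 bp
  [106,124): 18 bp
  [124,128): 4 bp
  [128,137): 9 bp
  [137,150): 13 bp
  [150,161): 11 bp
  [161,166): 5 bp
  [166,168): 2 bp
  [168,177): 9 bp
  [177,193): 16 bp
  [193,204): 11 bp
  [204,212): 8 bp
  [212,225): 13 bp
  [225,238): 13 bp
  [238,241): 3 bp
  [241,247): 6 bp
  [247,255): 8 bp
  [255,260): 5 bp

[2,2,2,3,4,4,5,5,6,8,8,8,8,9,9,9,9,10,11,11,13,13,13,13,16,18,20,21]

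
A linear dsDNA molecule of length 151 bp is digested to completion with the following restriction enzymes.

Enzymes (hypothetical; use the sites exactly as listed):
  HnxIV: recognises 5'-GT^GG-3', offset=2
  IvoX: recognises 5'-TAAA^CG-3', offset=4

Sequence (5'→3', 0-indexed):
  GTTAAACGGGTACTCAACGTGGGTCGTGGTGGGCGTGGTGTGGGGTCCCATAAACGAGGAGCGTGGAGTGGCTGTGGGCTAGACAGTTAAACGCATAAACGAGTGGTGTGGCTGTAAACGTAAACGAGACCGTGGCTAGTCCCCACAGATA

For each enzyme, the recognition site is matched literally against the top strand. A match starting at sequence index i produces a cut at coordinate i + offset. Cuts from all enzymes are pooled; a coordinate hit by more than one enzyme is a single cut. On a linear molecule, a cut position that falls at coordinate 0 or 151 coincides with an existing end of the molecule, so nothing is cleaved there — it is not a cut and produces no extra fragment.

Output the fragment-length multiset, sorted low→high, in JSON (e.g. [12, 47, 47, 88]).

[3,5,5,5,5,6,6,6,6,7,8,9,9,10,13,14,16,18]

Per-enzyme occurrences:
  HnxIV GTGG/2: at [18, 25, 28, 34, 39, 62, 67, 73, 102, 107, 131] ⇒ [20, 27, 30, 36, 41, 64, 69, 75, 104, 109, 133]
  IvoX TAAACG/4: at [2, 50, 87, 95, 114, 120] ⇒ [6, 54, 91, 99, 118, 124]

All cut coordinates (distinct, sorted): [6, 20, 27, 30, 36, 41, 54, 64, 69, 75, 91, 99, 104, 109, 118, 124, 133]

Fragment lengths:
  [0,6): 6 bp
  [6,20): 14 bp
  [20,27): 7 bp
  [27,30): 3 bp
  [30,36): 6 bp
  [36,41): 5 bp
  [41,54): 13 bp
  [54,64): 10 bp
  [64,69): 5 bp
  [69,75): 6 bp
  [75,91): 16 bp
  [91,99): 8 bp
  [99,104): 5 bp
  [104,109): 5 bp
  [109,118): 9 bp
  [118,124): 6 bp
  [124,133): 9 bp
  [133,151): 18 bp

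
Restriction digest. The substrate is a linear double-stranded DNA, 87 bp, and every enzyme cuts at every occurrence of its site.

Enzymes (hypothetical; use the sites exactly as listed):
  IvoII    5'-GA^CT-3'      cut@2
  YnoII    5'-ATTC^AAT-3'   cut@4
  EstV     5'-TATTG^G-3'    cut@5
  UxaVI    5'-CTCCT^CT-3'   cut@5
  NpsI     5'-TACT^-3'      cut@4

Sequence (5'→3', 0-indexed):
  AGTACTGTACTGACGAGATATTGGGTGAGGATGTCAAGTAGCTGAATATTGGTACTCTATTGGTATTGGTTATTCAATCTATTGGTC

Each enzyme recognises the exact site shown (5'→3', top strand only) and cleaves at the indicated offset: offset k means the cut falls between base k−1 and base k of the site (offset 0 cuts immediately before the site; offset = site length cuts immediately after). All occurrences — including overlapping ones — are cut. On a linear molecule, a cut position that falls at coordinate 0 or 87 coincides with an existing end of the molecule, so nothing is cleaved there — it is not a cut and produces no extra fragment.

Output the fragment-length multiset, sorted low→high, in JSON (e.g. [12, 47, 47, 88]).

[3,5,5,6,6,6,7,9,12,28]

Scan for sites:
  IvoII (GACT, off=2): no sites
  YnoII (ATTCAAT, off=4): starts [71] → cuts [75]
  EstV (TATTGG, off=5): starts [18, 46, 57, 63, 79] → cuts [23, 51, 62, 68, 84]
  UxaVI (CTCCTCT, off=5): no sites
  NpsI (TACT, off=4): starts [2, 7, 52] → cuts [6, 11, 56]

Pooled cuts: [6, 11, 23, 51, 56, 62, 68, 75, 84]

Fragments:
  [0,6): 6 bp
  [6,11): 5 bp
  [11,23): 12 bp
  [23,51): 28 bp
  [51,56): 5 bp
  [56,62): 6 bp
  [62,68): 6 bp
  [68,75): 7 bp
  [75,84): 9 bp
  [84,87): 3 bp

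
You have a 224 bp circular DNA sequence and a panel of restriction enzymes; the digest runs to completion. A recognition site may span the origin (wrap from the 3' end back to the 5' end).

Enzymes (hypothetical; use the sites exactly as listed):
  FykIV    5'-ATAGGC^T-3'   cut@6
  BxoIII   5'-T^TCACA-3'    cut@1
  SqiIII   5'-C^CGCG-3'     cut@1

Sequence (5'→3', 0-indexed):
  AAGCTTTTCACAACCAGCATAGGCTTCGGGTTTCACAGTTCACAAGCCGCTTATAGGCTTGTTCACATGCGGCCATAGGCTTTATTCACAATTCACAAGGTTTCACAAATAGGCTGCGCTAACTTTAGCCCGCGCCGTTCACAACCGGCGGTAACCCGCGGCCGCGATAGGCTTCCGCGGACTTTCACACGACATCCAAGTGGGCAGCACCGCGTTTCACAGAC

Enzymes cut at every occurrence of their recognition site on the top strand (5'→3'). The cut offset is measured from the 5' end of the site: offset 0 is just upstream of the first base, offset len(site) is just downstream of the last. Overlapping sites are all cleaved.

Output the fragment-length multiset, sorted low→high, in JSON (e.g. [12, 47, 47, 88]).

Per-enzyme occurrences:
  FykIV ATAGGCT/6: at [18, 52, 74, 108, 166] ⇒ [24, 58, 80, 114, 172]
  BxoIII TTCACA/1: at [6, 31, 38, 61, 84, 91, 101, 137, 183, 215] ⇒ [7, 32, 39, 62, 85, 92, 102, 138, 184, 216]
  SqiIII CCGCG/1: at [129, 155, 161, 174, 209] ⇒ [130, 156, 162, 175, 210]

Pooled cuts: [7, 24, 32, 39, 58, 62, 80, 85, 92, 102, 114, 130, 138, 156, 162, 172, 175, 184, 210, 216]

Fragment lengths:
  7→24: 17 bp
  24→32: 8 bp
  32→39: 7 bp
  39→58: 19 bp
  58→62: 4 bp
  62→80: 18 bp
  80→85: 5 bp
  85→92: 7 bp
  92→102: 10 bp
  102→114: 12 bp
  114→130: 16 bp
  130→138: 8 bp
  138→156: 18 bp
  156→162: 6 bp
  162→172: 10 bp
  172→175: 3 bp
  175→184: 9 bp
  184→210: 26 bp
  210→216: 6 bp
  216→7 (wrap): 224-216+7 = 15 bp

[3,4,5,6,6,7,7,8,8,9,10,10,12,15,16,17,18,18,19,26]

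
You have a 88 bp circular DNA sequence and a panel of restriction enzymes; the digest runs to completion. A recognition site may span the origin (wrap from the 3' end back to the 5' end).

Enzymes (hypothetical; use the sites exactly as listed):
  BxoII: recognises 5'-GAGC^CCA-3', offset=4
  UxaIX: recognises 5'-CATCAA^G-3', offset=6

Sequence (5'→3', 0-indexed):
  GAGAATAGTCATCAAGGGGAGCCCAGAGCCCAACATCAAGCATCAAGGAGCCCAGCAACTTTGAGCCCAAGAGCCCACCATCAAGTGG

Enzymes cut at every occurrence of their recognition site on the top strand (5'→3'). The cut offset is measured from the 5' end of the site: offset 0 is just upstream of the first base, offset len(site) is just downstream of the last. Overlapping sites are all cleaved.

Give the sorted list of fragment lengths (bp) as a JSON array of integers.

Scan for sites:
  BxoII GAGCCCA/4: at [18, 25, 47, 62, 70] ⇒ [22, 29, 51, 66, 74]
  UxaIX CATCAAG/6: at [9, 33, 40, 78] ⇒ [15, 39, 46, 84]

Pooled cuts: [15, 22, 29, 39, 46, 51, 66, 74, 84]

Fragment lengths:
  15→22: 7 bp
  22→29: 7 bp
  29→39: 10 bp
  39→46: 7 bp
  46→51: 5 bp
  51→66: 15 bp
  66→74: 8 bp
  74→84: 10 bp
  84→15 (wrap): 88-84+15 = 19 bp

[5,7,7,7,8,10,10,15,19]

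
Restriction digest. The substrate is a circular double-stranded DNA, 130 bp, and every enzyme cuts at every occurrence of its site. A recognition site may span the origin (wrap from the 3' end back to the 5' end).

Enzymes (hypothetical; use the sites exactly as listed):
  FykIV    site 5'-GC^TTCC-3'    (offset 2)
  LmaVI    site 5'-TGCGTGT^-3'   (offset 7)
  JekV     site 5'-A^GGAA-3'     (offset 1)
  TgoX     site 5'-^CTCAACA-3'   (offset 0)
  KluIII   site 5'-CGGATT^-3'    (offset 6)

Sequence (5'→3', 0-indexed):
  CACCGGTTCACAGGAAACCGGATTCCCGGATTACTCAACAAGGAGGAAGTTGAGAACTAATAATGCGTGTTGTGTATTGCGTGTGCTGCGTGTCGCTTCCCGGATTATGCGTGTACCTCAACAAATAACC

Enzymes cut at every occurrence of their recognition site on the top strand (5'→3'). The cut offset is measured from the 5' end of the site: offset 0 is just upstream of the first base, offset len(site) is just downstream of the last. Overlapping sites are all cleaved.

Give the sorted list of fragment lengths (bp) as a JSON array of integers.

Scan for sites:
  FykIV GCTTCC/2: at [94] ⇒ [96]
  LmaVI TGCGTGT/7: at [63, 77, 86, 107] ⇒ [70, 84, 93, 114]
  JekV AGGAA/1: at [11, 43] ⇒ [12, 44]
  TgoX CTCAACA/0: at [33, 116] ⇒ [33, 116]
  KluIII CGGATT/6: at [18, 26, 100] ⇒ [24, 32, 106]

Pooled cuts: [12, 24, 32, 33, 44, 70, 84, 93, 96, 106, 114, 116]

Fragments:
  12→24: 12 bp
  24→32: 8 bp
  32→33: 1 bp
  33→44: 11 bp
  44→70: 26 bp
  70→84: 14 bp
  84→93: 9 bp
  93→96: 3 bp
  96→106: 10 bp
  106→114: 8 bp
  114→116: 2 bp
  116→12 (wrap): 130-116+12 = 26 bp

[1,2,3,8,8,9,10,11,12,14,26,26]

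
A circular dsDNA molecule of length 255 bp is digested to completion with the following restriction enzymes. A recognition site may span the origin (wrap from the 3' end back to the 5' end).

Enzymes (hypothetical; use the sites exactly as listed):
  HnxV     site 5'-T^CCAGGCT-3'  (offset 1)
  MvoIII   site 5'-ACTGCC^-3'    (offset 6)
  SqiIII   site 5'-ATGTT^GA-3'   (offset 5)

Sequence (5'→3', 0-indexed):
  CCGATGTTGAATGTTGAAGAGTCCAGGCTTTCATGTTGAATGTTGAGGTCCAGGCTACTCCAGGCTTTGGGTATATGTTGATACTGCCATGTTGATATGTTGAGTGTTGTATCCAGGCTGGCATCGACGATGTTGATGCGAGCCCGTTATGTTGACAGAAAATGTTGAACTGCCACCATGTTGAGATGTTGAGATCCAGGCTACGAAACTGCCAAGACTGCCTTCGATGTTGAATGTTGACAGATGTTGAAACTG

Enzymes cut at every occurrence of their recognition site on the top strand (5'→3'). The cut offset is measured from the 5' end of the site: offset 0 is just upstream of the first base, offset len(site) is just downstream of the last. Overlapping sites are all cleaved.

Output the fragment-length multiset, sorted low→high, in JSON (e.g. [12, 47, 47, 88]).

Scan for sites:
  HnxV (TCCAGGCT, off=1): starts [21, 48, 58, 111, 194] → cuts [22, 49, 59, 112, 195]
  MvoIII (ACTGCC, off=6): starts [82, 168, 207, 216, 251] → cuts [2, 88, 174, 213, 222]
  SqiIII (ATGTTGA, off=5): starts [3, 10, 32, 39, 74, 88, 96, 129, 148, 161, 177, 185, 226, 233, 243] → cuts [8, 15, 37, 44, 79, 93, 101, 134, 153, 166, 182, 190, 231, 238, 248]

Pooled cuts: [2, 8, 15, 22, 37, 44, 49, 59, 79, 88, 93, 101, 112, 134, 153, 166, 174, 182, 190, 195, 213, 222, 231, 238, 248]

Fragment lengths:
  2→8: 6 bp
  8→15: 7 bp
  15→22: 7 bp
  22→37: 15 bp
  37→44: 7 bp
  44→49: 5 bp
  49→59: 10 bp
  59→79: 20 bp
  79→88: 9 bp
  88→93: 5 bp
  93→101: 8 bp
  101→112: 11 bp
  112→134: 22 bp
  134→153: 19 bp
  153→166: 13 bp
  166→174: 8 bp
  174→182: 8 bp
  182→190: 8 bp
  190→195: 5 bp
  195→213: 18 bp
  213→222: 9 bp
  222→231: 9 bp
  231→238: 7 bp
  238→248: 10 bp
  248→2 (wrap): 255-248+2 = 9 bp

[5,5,5,6,7,7,7,7,8,8,8,8,9,9,9,9,10,10,11,13,15,18,19,20,22]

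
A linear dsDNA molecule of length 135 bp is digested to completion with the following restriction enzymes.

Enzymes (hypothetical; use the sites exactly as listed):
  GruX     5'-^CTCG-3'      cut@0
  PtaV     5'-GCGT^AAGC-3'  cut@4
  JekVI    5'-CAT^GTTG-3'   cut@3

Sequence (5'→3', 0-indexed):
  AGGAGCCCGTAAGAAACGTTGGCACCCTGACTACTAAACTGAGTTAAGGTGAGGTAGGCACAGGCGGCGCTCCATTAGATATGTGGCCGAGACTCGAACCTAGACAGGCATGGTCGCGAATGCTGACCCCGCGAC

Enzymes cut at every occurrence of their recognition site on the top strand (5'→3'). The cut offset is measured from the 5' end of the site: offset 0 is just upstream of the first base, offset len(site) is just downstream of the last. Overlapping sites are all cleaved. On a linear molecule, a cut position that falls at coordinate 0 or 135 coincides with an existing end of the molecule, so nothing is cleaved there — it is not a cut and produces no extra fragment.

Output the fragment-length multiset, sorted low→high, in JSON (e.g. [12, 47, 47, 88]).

Site scan:
  GruX CTCG/0: at [92] ⇒ [92]
  PtaV (GCGTAAGC, off=4): no sites
  JekVI (CATGTTG, off=3): no sites

Pooled cuts: [92]

Fragments:
  [0,92): 92 bp
  [92,135): 43 bp

[43,92]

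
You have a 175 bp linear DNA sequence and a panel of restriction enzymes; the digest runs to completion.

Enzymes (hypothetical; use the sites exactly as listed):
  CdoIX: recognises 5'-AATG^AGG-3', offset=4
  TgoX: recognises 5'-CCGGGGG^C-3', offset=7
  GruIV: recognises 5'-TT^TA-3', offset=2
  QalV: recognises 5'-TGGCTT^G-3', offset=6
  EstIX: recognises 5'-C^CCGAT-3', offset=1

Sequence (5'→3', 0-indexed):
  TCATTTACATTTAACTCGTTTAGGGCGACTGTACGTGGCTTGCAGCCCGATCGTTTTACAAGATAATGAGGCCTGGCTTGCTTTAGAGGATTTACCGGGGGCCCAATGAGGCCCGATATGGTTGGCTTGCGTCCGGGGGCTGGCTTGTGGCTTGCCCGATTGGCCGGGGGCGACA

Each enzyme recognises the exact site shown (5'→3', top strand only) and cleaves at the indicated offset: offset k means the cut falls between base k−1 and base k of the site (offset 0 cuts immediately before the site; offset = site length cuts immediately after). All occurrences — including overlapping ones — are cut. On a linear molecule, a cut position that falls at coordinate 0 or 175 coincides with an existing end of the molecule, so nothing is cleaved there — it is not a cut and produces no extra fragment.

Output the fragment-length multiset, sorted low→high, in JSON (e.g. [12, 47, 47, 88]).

[2,4,4,5,5,5,6,7,7,7,9,9,9,10,11,11,12,15,16,21]

Site scan:
  CdoIX (AATGAGG, off=4): starts [64, 104] → cuts [68, 108]
  TgoX (CCGGGGGC, off=7): starts [94, 132, 163] → cuts [101, 139, 170]
  GruIV (TTTA, off=2): starts [3, 9, 18, 54, 81, 90] → cuts [5, 11, 20, 56, 83, 92]
  QalV (TGGCTTG, off=6): starts [35, 73, 122, 140, 147] → cuts [41, 79, 128, 146, 153]
  EstIX (CCCGAT, off=1): starts [45, 111, 154] → cuts [46, 112, 155]

Pooled cuts: [5, 11, 20, 41, 46, 56, 68, 79, 83, 92, 101, 108, 112, 128, 139, 146, 153, 155, 170]

Fragment lengths:
  [0,5): 5 bp
  [5,11): 6 bp
  [11,20): 9 bp
  [20,41): 21 bp
  [41,46): 5 bp
  [46,56): 10 bp
  [56,68): 12 bp
  [68,79): 11 bp
  [79,83): 4 bp
  [83,92): 9 bp
  [92,101): 9 bp
  [101,108): 7 bp
  [108,112): 4 bp
  [112,128): 16 bp
  [128,139): 11 bp
  [139,146): 7 bp
  [146,153): 7 bp
  [153,155): 2 bp
  [155,170): 15 bp
  [170,175): 5 bp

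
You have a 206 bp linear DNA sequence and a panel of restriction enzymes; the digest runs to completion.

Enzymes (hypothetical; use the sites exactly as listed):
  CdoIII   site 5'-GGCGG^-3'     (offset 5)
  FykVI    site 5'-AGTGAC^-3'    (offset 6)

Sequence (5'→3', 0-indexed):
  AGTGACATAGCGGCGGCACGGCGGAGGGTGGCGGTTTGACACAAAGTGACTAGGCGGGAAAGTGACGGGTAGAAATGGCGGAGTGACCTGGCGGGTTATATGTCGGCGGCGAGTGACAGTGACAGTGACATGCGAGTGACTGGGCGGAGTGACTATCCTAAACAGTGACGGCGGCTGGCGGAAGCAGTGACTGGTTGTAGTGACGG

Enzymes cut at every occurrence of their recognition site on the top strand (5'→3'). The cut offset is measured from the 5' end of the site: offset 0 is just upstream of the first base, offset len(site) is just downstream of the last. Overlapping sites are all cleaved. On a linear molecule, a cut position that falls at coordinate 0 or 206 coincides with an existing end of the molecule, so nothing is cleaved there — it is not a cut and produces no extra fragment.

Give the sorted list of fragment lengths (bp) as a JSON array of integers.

[2,5,6,6,6,6,6,7,7,7,7,8,8,9,10,10,10,11,13,15,15,16,16]

Scan for sites:
  CdoIII (GGCGG, off=5): starts [11, 19, 29, 52, 76, 89, 104, 142, 169, 176] → cuts [16, 24, 34, 57, 81, 94, 109, 147, 174, 181]
  FykVI (AGTGAC, off=6): starts [0, 44, 60, 81, 111, 117, 123, 134, 147, 163, 185, 198] → cuts [6, 50, 66, 87, 117, 123, 129, 140, 153, 169, 191, 204]

All cut coordinates (distinct, sorted): [6, 16, 24, 34, 50, 57, 66, 81, 87, 94, 109, 117, 123, 129, 140, 147, 153, 169, 174, 181, 191, 204]

Fragments:
  [0,6): 6 bp
  [6,16): 10 bp
  [16,24): 8 bp
  [24,34): 10 bp
  [34,50): 16 bp
  [50,57): 7 bp
  [57,66): 9 bp
  [66,81): 15 bp
  [81,87): 6 bp
  [87,94): 7 bp
  [94,109): 15 bp
  [109,117): 8 bp
  [117,123): 6 bp
  [123,129): 6 bp
  [129,140): 11 bp
  [140,147): 7 bp
  [147,153): 6 bp
  [153,169): 16 bp
  [169,174): 5 bp
  [174,181): 7 bp
  [181,191): 10 bp
  [191,204): 13 bp
  [204,206): 2 bp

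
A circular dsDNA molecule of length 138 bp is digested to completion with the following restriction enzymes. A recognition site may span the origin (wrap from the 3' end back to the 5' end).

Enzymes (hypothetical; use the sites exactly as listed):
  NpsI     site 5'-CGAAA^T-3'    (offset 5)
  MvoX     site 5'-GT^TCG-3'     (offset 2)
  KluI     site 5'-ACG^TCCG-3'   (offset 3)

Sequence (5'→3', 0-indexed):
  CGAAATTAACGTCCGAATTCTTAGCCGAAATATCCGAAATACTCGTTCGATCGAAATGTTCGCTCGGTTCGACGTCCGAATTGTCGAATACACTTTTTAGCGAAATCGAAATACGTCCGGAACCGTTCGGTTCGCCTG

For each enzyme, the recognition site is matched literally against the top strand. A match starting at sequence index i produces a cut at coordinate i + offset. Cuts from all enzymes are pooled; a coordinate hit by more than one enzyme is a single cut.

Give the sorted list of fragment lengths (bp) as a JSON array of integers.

Site scan:
  NpsI (CGAAAT, off=5): starts [0, 25, 34, 51, 100, 106] → cuts [5, 30, 39, 56, 105, 111]
  MvoX (GTTCG, off=2): starts [44, 57, 66, 124, 129] → cuts [46, 59, 68, 126, 131]
  KluI (ACGTCCG, off=3): starts [8, 71, 112] → cuts [11, 74, 115]

All cut coordinates (distinct, sorted): [5, 11, 30, 39, 46, 56, 59, 68, 74, 105, 111, 115, 126, 131]

Fragment lengths:
  5→11: 6 bp
  11→30: 19 bp
  30→39: 9 bp
  39→46: 7 bp
  46→56: 10 bp
  56→59: 3 bp
  59→68: 9 bp
  68→74: 6 bp
  74→105: 31 bp
  105→111: 6 bp
  111→115: 4 bp
  115→126: 11 bp
  126→131: 5 bp
  131→5 (wrap): 138-131+5 = 12 bp

[3,4,5,6,6,6,7,9,9,10,11,12,19,31]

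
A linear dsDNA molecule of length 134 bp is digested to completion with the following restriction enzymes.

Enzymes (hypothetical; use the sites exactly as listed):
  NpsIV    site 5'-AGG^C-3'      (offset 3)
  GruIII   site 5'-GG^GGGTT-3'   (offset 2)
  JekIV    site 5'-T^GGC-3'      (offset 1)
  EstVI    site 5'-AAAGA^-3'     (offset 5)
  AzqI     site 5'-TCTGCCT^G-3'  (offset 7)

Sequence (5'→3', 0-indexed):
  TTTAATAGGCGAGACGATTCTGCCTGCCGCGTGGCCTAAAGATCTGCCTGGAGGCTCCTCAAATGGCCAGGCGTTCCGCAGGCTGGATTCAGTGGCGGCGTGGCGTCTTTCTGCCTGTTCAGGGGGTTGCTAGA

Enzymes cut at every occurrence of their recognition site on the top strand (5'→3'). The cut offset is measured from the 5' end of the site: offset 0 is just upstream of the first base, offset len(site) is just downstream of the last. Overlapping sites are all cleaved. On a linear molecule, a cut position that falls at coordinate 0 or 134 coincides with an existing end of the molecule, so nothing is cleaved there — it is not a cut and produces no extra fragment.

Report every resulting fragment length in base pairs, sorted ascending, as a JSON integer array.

Site scan:
  NpsIV (AGGC, off=3): starts [6, 51, 68, 79] → cuts [9, 54, 71, 82]
  GruIII (GGGGGTT, off=2): starts [121] → cuts [123]
  JekIV (TGGC, off=1): starts [31, 63, 92, 100] → cuts [32, 64, 93, 101]
  EstVI (AAAGA, off=5): starts [37] → cuts [42]
  AzqI (TCTGCCTG, off=7): starts [18, 42, 109] → cuts [25, 49, 116]

All cut coordinates (distinct, sorted): [9, 25, 32, 42, 49, 54, 64, 71, 82, 93, 101, 116, 123]

Fragments:
  [0,9): 9 bp
  [9,25): 16 bp
  [25,32): 7 bp
  [32,42): 10 bp
  [42,49): 7 bp
  [49,54): 5 bp
  [54,64): 10 bp
  [64,71): 7 bp
  [71,82): 11 bp
  [82,93): 11 bp
  [93,101): 8 bp
  [101,116): 15 bp
  [116,123): 7 bp
  [123,134): 11 bp

[5,7,7,7,7,8,9,10,10,11,11,11,15,16]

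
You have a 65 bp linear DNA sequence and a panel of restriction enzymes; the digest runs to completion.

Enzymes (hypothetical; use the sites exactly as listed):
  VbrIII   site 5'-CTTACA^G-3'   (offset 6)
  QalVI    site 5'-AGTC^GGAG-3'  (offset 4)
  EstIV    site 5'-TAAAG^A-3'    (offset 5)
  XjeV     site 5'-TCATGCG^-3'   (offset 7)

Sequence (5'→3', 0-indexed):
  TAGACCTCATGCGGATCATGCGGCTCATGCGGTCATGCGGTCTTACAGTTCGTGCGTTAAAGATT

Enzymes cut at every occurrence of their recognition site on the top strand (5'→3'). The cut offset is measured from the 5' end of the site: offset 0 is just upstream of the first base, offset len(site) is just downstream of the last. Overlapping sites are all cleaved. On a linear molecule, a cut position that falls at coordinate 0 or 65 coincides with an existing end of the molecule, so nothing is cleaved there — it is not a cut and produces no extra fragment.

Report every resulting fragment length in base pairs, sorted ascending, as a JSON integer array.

[3,8,8,9,9,13,15]

Site scan:
  VbrIII (CTTACAG, off=6): starts [41] → cuts [47]
  QalVI (AGTCGGAG, off=4): no sites
  EstIV (TAAAGA, off=5): starts [57] → cuts [62]
  XjeV (TCATGCG, off=7): starts [6, 15, 24, 32] → cuts [13, 22, 31, 39]

All cut coordinates (distinct, sorted): [13, 22, 31, 39, 47, 62]

Fragments:
  [0,13): 13 bp
  [13,22): 9 bp
  [22,31): 9 bp
  [31,39): 8 bp
  [39,47): 8 bp
  [47,62): 15 bp
  [62,65): 3 bp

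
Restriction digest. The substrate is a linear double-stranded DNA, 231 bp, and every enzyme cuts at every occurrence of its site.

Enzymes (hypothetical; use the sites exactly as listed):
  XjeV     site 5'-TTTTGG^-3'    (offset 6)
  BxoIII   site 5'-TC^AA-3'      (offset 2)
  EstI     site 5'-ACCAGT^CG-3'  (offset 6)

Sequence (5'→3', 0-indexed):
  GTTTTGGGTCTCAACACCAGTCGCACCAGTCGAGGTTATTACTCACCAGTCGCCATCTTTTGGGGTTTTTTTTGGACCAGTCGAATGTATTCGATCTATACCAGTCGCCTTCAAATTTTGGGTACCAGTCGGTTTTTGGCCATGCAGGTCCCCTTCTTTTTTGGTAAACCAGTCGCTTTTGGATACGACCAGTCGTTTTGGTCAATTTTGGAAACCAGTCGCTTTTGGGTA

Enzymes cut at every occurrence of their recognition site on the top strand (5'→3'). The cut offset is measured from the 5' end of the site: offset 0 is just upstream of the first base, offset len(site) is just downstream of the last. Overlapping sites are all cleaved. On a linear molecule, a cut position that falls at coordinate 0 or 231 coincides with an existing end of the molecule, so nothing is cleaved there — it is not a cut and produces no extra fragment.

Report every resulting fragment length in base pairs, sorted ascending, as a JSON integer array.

Site scan:
  XjeV TTTTGG/6: at [1, 57, 69, 115, 133, 158, 176, 195, 205, 222] ⇒ [7, 63, 75, 121, 139, 164, 182, 201, 211, 228]
  BxoIII TCAA/2: at [10, 110, 201] ⇒ [12, 112, 203]
  EstI ACCAGTCG/6: at [15, 24, 44, 75, 99, 123, 167, 187, 213] ⇒ [21, 30, 50, 81, 105, 129, 173, 193, 219]

All cut coordinates (distinct, sorted): [7, 12, 21, 30, 50, 63, 75, 81, 105, 112, 121, 129, 139, 164, 173, 182, 193, 201, 203, 211, 219, 228]

Fragment lengths:
  [0,7): 7 bp
  [7,12): 5 bp
  [12,21): 9 bp
  [21,30): 9 bp
  [30,50): 20 bp
  [50,63): 13 bp
  [63,75): 12 bp
  [75,81): 6 bp
  [81,105): 24 bp
  [105,112): 7 bp
  [112,121): 9 bp
  [121,129): 8 bp
  [129,139): 10 bp
  [139,164): 25 bp
  [164,173): 9 bp
  [173,182): 9 bp
  [182,193): 11 bp
  [193,201): 8 bp
  [201,203): 2 bp
  [203,211): 8 bp
  [211,219): 8 bp
  [219,228): 9 bp
  [228,231): 3 bp

[2,3,5,6,7,7,8,8,8,8,9,9,9,9,9,9,10,11,12,13,20,24,25]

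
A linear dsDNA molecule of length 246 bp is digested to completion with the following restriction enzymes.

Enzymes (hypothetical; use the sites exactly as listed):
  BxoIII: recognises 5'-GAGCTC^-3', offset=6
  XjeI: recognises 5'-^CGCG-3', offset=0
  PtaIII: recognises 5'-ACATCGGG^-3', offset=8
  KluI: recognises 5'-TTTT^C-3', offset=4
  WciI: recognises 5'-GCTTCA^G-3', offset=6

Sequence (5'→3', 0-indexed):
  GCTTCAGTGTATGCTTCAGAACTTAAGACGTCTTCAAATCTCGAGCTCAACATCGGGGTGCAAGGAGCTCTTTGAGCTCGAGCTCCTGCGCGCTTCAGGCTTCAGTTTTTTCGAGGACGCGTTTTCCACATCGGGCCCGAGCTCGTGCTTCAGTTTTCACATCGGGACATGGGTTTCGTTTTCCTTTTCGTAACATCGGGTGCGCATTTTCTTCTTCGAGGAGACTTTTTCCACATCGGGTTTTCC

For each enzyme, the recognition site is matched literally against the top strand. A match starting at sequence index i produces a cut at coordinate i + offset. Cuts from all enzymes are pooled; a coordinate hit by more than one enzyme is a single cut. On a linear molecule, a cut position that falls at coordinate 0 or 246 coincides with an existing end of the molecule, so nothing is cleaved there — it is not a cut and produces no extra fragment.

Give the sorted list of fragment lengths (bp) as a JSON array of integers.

Per-enzyme occurrences:
  BxoIII GAGCTC/6: at [42, 64, 73, 79, 138] ⇒ [48, 70, 79, 85, 144]
  XjeI CGCG/0: at [88, 117] ⇒ [88, 117]
  PtaIII ACATCGGG/8: at [49, 127, 158, 192, 232] ⇒ [57, 135, 166, 200, 240]
  KluI TTTTC/4: at [107, 121, 153, 178, 184, 206, 226, 240] ⇒ [111, 125, 157, 182, 188, 210, 230, 244]
  WciI GCTTCAG/6: at [0, 12, 91, 98, 146] ⇒ [6, 18, 97, 104, 152]

Pooled cuts: [6, 18, 48, 57, 70, 79, 85, 88, 97, 104, 111, 117, 125, 135, 144, 152, 157, 166, 182, 188, 200, 210, 230, 240, 244]

Fragment lengths:
  [0,6): 6 bp
  [6,18): 12 bp
  [18,48): 30 bp
  [48,57): 9 bp
  [57,70): 13 bp
  [70,79): 9 bp
  [79,85): 6 bp
  [85,88): 3 bp
  [88,97): 9 bp
  [97,104): 7 bp
  [104,111): 7 bp
  [111,117): 6 bp
  [117,125): 8 bp
  [125,135): 10 bp
  [135,144): 9 bp
  [144,152): 8 bp
  [152,157): 5 bp
  [157,166): 9 bp
  [166,182): 16 bp
  [182,188): 6 bp
  [188,200): 12 bp
  [200,210): 10 bp
  [210,230): 20 bp
  [230,240): 10 bp
  [240,244): 4 bp
  [244,246): 2 bp

[2,3,4,5,6,6,6,6,7,7,8,8,9,9,9,9,9,10,10,10,12,12,13,16,20,30]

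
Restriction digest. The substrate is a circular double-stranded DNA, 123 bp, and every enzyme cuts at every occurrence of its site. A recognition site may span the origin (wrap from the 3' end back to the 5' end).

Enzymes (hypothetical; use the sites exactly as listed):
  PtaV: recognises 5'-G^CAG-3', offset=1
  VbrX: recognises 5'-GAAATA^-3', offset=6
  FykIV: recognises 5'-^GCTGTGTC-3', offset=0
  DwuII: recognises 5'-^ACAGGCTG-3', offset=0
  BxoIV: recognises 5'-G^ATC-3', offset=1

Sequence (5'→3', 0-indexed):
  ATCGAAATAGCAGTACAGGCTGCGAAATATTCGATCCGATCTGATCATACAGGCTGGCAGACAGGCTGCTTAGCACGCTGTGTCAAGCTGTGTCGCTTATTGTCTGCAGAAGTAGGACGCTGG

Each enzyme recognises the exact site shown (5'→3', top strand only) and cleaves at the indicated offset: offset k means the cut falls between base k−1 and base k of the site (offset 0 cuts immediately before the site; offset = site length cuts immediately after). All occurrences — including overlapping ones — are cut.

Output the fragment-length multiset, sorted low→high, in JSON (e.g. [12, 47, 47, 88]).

Per-enzyme occurrences:
  PtaV (GCAG, off=1): starts [9, 56, 105] → cuts [10, 57, 106]
  VbrX (GAAATA, off=6): starts [3, 23] → cuts [9, 29]
  FykIV (GCTGTGTC, off=0): starts [76, 86] → cuts [76, 86]
  DwuII (ACAGGCTG, off=0): starts [14, 48, 60] → cuts [14, 48, 60]
  BxoIV (GATC, off=1): starts [32, 37, 42, 122] → cuts [0, 33, 38, 43]

All cut coordinates (distinct, sorted): [0, 9, 10, 14, 29, 33, 38, 43, 48, 57, 60, 76, 86, 106]

Fragment lengths:
  0→9: 9 bp
  9→10: 1 bp
  10→14: 4 bp
  14→29: 15 bp
  29→33: 4 bp
  33→38: 5 bp
  38→43: 5 bp
  43→48: 5 bp
  48→57: 9 bp
  57→60: 3 bp
  60→76: 16 bp
  76→86: 10 bp
  86→106: 20 bp
  106→0 (wrap): 123-106+0 = 17 bp

[1,3,4,4,5,5,5,9,9,10,15,16,17,20]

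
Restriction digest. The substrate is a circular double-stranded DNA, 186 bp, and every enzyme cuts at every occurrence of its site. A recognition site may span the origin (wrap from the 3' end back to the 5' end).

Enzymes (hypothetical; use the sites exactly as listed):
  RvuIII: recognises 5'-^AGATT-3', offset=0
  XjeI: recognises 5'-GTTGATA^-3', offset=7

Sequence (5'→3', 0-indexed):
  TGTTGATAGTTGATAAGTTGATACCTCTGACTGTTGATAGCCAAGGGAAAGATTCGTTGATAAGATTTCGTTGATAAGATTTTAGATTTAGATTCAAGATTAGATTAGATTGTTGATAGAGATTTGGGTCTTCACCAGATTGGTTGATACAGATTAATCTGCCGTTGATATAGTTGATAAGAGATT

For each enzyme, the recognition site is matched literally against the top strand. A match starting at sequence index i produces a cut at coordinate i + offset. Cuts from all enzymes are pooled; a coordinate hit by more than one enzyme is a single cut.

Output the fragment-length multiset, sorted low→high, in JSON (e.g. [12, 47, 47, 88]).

[1,1,2,5,5,6,7,7,7,8,9,10,12,13,13,13,14,16,17,20]

Site scan:
  RvuIII AGATT/0: at [49, 62, 76, 83, 89, 96, 101, 106, 119, 136, 150, 181] ⇒ [49, 62, 76, 83, 89, 96, 101, 106, 119, 136, 150, 181]
  XjeI GTTGATA/7: at [1, 8, 16, 32, 55, 69, 111, 142, 163, 172] ⇒ [8, 15, 23, 39, 62, 76, 118, 149, 170, 179]

All cut coordinates (distinct, sorted): [8, 15, 23, 39, 49, 62, 76, 83, 89, 96, 101, 106, 118, 119, 136, 149, 150, 170, 179, 181]

Fragments:
  8→15: 7 bp
  15→23: 8 bp
  23→39: 16 bp
  39→49: 10 bp
  49→62: 13 bp
  62→76: 14 bp
  76→83: 7 bp
  83→89: 6 bp
  89→96: 7 bp
  96→101: 5 bp
  101→106: 5 bp
  106→118: 12 bp
  118→119: 1 bp
  119→136: 17 bp
  136→149: 13 bp
  149→150: 1 bp
  150→170: 20 bp
  170→179: 9 bp
  179→181: 2 bp
  181→8 (wrap): 186-181+8 = 13 bp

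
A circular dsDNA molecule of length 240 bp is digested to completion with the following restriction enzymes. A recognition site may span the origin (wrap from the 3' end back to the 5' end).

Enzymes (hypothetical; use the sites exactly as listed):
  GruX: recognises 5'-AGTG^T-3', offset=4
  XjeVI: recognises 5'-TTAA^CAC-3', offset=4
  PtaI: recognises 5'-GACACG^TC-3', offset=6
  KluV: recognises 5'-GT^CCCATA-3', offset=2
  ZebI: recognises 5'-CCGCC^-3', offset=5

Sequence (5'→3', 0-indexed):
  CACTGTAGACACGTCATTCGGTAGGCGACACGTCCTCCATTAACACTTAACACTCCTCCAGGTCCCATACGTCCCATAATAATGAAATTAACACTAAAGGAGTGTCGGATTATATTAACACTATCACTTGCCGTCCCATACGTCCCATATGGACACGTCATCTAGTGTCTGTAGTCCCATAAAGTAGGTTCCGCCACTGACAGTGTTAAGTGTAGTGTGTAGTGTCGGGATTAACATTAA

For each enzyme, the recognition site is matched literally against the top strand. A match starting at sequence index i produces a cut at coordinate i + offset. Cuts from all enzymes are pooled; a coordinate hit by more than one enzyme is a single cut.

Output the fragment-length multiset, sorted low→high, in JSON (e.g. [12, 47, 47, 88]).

Per-enzyme occurrences:
  GruX (AGTGT, off=4): starts [100, 163, 201, 208, 213, 220] → cuts [104, 167, 205, 212, 217, 224]
  XjeVI (TTAACAC, off=4): starts [39, 46, 87, 114, 236] → cuts [0, 43, 50, 91, 118]
  PtaI (GACACGTC, off=6): starts [7, 26, 151] → cuts [13, 32, 157]
  KluV (GTCCCATA, off=2): starts [61, 70, 132, 141, 173] → cuts [63, 72, 134, 143, 175]
  ZebI (CCGCC, off=5): starts [190] → cuts [195]

All cut coordinates (distinct, sorted): [0, 13, 32, 43, 50, 63, 72, 91, 104, 118, 134, 143, 157, 167, 175, 195, 205, 212, 217, 224]

Fragment lengths:
  0→13: 13 bp
  13→32: 19 bp
  32→43: 11 bp
  43→50: 7 bp
  50→63: 13 bp
  63→72: 9 bp
  72→91: 19 bp
  91→104: 13 bp
  104→118: 14 bp
  118→134: 16 bp
  134→143: 9 bp
  143→157: 14 bp
  157→167: 10 bp
  167→175: 8 bp
  175→195: 20 bp
  195→205: 10 bp
  205→212: 7 bp
  212→217: 5 bp
  217→224: 7 bp
  224→0 (wrap): 240-224+0 = 16 bp

[5,7,7,7,8,9,9,10,10,11,13,13,13,14,14,16,16,19,19,20]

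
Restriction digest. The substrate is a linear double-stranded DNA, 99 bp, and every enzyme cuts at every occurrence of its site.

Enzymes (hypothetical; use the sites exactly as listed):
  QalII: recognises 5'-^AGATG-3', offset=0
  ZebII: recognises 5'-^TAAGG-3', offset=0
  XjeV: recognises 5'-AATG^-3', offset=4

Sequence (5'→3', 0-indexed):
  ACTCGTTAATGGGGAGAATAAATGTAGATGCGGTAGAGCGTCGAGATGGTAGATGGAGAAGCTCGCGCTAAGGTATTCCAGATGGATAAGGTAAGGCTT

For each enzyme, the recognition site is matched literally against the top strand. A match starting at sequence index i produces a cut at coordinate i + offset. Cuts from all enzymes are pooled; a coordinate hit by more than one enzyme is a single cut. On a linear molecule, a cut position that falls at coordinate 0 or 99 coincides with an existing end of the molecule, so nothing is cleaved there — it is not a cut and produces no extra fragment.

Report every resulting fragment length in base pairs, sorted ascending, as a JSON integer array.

Site scan:
  QalII AGATG/0: at [25, 43, 50, 79] ⇒ [25, 43, 50, 79]
  ZebII TAAGG/0: at [68, 86, 91] ⇒ [68, 86, 91]
  XjeV AATG/4: at [7, 20] ⇒ [11, 24]

Pooled cuts: [11, 24, 25, 43, 50, 68, 79, 86, 91]

Fragment lengths:
  [0,11): 11 bp
  [11,24): 13 bp
  [24,25): 1 bp
  [25,43): 18 bp
  [43,50): 7 bp
  [50,68): 18 bp
  [68,79): 11 bp
  [79,86): 7 bp
  [86,91): 5 bp
  [91,99): 8 bp

[1,5,7,7,8,11,11,13,18,18]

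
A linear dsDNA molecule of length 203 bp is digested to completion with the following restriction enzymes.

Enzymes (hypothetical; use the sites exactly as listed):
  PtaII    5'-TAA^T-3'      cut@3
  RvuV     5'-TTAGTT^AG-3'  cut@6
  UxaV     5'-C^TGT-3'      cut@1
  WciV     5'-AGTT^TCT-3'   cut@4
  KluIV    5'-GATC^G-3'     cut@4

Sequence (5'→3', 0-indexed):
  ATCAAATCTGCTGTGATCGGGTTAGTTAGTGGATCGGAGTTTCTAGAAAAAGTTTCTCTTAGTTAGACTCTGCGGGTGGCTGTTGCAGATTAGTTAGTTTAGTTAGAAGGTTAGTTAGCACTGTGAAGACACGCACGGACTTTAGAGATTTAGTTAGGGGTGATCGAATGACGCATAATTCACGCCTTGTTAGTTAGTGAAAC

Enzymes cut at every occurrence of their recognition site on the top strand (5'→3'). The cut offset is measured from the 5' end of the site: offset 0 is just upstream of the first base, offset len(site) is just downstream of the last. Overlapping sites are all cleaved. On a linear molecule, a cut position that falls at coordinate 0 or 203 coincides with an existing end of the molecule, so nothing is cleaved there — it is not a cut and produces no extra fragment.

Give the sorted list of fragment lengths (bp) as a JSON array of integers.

Site scan:
  PtaII (TAAT, off=3): starts [175] → cuts [178]
  RvuV (TTAGTTAG, off=6): starts [21, 58, 89, 98, 110, 149, 189] → cuts [27, 64, 95, 104, 116, 155, 195]
  UxaV (CTGT, off=1): starts [10, 79, 120] → cuts [11, 80, 121]
  WciV (AGTTTCT, off=4): starts [37, 50] → cuts [41, 54]
  KluIV (GATCG, off=4): starts [14, 31, 161] → cuts [18, 35, 165]

Pooled cuts: [11, 18, 27, 35, 41, 54, 64, 80, 95, 104, 116, 121, 155, 165, 178, 195]

Fragment lengths:
  [0,11): 11 bp
  [11,18): 7 bp
  [18,27): 9 bp
  [27,35): 8 bp
  [35,41): 6 bp
  [41,54): 13 bp
  [54,64): 10 bp
  [64,80): 16 bp
  [80,95): 15 bp
  [95,104): 9 bp
  [104,116): 12 bp
  [116,121): 5 bp
  [121,155): 34 bp
  [155,165): 10 bp
  [165,178): 13 bp
  [178,195): 17 bp
  [195,203): 8 bp

[5,6,7,8,8,9,9,10,10,11,12,13,13,15,16,17,34]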